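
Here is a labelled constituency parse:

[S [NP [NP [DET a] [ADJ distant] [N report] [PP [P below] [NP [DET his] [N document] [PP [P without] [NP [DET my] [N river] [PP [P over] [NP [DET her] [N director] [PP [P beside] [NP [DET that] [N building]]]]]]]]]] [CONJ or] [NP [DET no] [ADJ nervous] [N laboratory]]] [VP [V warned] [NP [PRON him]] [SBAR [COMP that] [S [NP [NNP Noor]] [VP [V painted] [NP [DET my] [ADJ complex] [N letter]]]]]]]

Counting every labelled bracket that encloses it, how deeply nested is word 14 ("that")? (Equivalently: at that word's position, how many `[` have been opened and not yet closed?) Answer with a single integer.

Counting open brackets not yet closed at "that": [S [NP [NP [PP [NP [PP [NP [PP [NP [PP [NP [DET = 12.

12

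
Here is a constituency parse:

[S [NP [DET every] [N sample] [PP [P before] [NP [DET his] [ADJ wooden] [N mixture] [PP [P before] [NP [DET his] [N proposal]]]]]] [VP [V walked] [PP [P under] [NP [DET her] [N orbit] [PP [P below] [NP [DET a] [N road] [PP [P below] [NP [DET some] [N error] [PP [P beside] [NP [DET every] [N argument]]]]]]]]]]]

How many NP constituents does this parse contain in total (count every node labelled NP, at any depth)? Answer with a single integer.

7

Listing each NP by its span: [NP every sample before his wooden mixture before his proposal]; [NP his wooden mixture before his proposal]; [NP his proposal]; [NP her orbit below a road below some error beside every argument]; [NP a road below some error beside every argument]; [NP some error beside every argument] … — that makes 7.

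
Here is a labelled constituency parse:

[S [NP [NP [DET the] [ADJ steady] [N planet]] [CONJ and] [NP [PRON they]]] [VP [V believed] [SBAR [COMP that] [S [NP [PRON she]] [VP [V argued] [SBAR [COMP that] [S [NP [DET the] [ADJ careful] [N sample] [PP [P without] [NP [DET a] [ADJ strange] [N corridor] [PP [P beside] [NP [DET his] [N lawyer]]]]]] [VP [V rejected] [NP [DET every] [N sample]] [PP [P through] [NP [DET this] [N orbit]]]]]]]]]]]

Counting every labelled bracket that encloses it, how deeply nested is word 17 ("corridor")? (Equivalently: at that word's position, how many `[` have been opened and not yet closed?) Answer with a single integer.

Path from the root down to the word: S → VP → SBAR → S → VP → SBAR → S → NP → PP → NP → N. That is 11 enclosing brackets.

11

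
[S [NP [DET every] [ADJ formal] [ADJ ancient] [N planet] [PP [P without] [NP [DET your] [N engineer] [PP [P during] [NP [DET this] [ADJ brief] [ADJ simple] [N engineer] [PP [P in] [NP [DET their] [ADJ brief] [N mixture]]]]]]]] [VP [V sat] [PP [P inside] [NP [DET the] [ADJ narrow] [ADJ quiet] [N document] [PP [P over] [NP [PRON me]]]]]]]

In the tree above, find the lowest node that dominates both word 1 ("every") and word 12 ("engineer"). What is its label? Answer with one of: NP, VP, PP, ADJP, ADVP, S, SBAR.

The smallest bracket enclosing both words is [NP every formal ancient planet without your engineer during this brief simple engineer in their brief mixture], so the label is NP.

NP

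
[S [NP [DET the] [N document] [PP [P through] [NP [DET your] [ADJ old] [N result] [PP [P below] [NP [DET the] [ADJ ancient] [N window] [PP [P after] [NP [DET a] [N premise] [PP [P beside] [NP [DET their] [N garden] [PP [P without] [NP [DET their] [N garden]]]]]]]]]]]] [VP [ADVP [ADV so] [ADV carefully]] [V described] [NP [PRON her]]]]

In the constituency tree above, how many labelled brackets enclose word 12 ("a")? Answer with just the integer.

Path from the root down to the word: S → NP → PP → NP → PP → NP → PP → NP → DET. That is 9 enclosing brackets.

9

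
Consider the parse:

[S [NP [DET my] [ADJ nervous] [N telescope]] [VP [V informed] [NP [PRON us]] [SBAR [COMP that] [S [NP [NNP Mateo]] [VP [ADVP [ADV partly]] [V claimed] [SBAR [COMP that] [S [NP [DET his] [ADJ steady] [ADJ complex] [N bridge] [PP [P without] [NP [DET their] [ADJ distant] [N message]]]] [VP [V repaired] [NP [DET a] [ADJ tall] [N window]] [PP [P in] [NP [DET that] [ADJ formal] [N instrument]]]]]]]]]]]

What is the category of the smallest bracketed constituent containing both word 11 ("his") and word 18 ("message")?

NP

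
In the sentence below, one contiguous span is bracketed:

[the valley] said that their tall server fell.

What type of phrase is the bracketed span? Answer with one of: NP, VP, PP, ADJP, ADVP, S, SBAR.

NP

"valley" is the head of the bracketed span, so the span is a noun phrase: NP.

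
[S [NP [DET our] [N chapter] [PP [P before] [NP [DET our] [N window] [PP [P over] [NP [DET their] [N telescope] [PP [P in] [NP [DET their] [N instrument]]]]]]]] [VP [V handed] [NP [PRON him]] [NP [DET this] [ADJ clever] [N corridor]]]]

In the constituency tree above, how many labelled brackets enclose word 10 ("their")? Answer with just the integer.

9

Counting open brackets not yet closed at "their": [S [NP [PP [NP [PP [NP [PP [NP [DET = 9.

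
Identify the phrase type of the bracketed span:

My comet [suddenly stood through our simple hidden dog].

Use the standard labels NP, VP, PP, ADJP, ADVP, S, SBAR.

The bracketed span "suddenly stood through our simple hidden dog" is headed by "stood", making it a verb phrase (VP).

VP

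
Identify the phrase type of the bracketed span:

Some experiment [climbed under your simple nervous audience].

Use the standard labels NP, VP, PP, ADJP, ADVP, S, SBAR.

"climbed" is the head of the bracketed span, so the span is a verb phrase: VP.

VP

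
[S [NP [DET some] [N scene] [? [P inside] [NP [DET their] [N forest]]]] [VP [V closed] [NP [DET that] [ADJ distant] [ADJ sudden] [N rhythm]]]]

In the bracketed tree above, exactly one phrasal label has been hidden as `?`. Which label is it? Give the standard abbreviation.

PP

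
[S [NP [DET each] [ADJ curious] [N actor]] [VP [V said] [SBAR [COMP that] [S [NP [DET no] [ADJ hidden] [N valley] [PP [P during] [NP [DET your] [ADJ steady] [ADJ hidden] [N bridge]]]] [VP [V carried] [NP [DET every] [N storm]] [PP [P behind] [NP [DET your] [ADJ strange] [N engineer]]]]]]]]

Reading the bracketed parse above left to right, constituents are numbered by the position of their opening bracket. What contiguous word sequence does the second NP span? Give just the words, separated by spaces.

no hidden valley during your steady hidden bridge

The NP opening brackets appear, in order, over: "each curious actor"; "no hidden valley during your steady hidden bridge"; "your steady hidden bridge"; "every storm"; "your strange engineer". The second one spans "no hidden valley during your steady hidden bridge".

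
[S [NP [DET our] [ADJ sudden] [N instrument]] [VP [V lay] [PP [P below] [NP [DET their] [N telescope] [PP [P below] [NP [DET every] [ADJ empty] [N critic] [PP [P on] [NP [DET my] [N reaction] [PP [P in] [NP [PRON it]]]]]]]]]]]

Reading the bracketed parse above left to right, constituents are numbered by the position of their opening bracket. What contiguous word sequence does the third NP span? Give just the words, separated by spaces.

every empty critic on my reaction in it

The NP opening brackets appear, in order, over: "our sudden instrument"; "their telescope below every empty critic on my reaction in it"; "every empty critic on my reaction in it"; "my reaction in it"; "it". The third one spans "every empty critic on my reaction in it".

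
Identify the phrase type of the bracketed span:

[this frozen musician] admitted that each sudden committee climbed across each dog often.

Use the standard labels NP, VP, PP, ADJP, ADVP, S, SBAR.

NP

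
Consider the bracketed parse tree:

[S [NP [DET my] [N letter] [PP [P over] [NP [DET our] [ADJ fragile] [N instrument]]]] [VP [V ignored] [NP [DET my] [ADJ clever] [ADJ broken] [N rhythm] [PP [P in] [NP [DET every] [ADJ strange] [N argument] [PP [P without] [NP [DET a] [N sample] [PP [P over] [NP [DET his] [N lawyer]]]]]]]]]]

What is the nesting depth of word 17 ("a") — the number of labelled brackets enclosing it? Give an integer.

8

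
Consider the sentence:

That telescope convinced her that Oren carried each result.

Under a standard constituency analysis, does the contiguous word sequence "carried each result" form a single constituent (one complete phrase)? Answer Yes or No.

Yes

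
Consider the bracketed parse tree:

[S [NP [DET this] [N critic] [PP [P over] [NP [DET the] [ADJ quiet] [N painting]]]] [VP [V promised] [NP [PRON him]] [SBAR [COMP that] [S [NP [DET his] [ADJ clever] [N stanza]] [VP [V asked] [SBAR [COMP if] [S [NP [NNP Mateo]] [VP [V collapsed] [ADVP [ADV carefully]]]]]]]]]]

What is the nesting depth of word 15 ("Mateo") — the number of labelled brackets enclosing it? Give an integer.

9

The word sits inside NNP, which is inside NP, inside S, inside SBAR, inside VP, inside S, inside SBAR, inside VP, inside S — 9 brackets in all.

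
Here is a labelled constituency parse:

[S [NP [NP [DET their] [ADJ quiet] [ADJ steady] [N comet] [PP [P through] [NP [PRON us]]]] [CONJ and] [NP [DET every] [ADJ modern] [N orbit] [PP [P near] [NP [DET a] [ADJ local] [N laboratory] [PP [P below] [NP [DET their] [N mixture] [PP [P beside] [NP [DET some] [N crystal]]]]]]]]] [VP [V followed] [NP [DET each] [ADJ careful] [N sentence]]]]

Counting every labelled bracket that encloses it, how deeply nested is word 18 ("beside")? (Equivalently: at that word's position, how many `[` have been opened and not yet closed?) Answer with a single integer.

9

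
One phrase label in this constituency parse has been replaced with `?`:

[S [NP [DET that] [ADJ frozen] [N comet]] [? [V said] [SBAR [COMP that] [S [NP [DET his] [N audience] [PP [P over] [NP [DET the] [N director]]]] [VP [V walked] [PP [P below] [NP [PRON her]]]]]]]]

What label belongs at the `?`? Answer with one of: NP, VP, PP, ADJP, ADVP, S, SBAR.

A constituent whose immediate children are V 'said', SBAR is a verb phrase: VP.

VP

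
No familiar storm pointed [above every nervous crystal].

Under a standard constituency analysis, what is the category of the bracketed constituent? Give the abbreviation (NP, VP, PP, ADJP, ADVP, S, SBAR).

PP

The bracketed span "above every nervous crystal" is headed by "above", making it a prepositional phrase (PP).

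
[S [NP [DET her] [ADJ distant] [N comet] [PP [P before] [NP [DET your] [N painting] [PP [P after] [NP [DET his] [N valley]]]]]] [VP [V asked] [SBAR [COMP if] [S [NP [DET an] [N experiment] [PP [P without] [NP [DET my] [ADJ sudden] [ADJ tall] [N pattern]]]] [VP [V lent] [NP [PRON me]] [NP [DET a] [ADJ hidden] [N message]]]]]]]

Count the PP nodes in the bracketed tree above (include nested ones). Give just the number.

Listing each PP by its span: [PP before your painting after his valley]; [PP after his valley]; [PP without my sudden tall pattern] — that makes 3.

3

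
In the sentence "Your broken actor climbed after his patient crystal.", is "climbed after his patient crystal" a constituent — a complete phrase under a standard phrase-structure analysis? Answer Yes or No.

Yes

The sequence corresponds to a single VP node — the verb phrase "climbed after his patient crystal".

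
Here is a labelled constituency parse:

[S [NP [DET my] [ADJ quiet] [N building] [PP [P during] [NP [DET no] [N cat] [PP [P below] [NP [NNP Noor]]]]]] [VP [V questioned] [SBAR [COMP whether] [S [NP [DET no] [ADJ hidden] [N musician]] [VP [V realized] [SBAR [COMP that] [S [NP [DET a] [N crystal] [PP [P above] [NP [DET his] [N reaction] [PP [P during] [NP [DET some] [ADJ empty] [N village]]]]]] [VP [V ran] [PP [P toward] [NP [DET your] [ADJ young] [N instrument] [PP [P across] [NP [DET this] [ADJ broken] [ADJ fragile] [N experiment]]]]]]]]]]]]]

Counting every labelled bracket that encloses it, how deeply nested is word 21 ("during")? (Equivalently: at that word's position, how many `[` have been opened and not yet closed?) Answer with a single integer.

12

Path from the root down to the word: S → VP → SBAR → S → VP → SBAR → S → NP → PP → NP → PP → P. That is 12 enclosing brackets.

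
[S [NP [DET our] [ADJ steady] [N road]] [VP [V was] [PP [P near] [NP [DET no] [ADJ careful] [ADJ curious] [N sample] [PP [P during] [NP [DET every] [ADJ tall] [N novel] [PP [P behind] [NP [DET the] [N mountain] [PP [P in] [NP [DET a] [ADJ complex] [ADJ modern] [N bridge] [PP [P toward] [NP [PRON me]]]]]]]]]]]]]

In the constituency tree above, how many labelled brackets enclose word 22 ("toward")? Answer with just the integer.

The word sits inside P, which is inside PP, inside NP, inside PP, inside NP, inside PP, inside NP, inside PP, inside NP, inside PP, inside VP, inside S — 12 brackets in all.

12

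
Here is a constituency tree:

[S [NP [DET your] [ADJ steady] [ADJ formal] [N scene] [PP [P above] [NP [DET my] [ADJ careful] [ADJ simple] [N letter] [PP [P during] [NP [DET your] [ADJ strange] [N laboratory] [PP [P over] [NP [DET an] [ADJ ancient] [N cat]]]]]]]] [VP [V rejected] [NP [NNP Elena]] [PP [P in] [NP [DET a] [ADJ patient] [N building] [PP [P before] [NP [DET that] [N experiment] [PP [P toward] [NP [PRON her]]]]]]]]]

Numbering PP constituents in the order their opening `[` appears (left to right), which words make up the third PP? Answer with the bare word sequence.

over an ancient cat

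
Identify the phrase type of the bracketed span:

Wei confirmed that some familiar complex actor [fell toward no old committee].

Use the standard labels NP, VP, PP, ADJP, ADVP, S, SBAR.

VP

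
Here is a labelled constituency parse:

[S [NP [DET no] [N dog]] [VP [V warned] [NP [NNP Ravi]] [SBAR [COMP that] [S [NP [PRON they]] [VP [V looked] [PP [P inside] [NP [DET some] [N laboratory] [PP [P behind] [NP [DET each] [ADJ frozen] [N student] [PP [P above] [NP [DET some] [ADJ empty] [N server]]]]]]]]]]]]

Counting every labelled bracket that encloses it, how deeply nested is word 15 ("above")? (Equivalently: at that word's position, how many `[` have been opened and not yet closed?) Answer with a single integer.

11

Path from the root down to the word: S → VP → SBAR → S → VP → PP → NP → PP → NP → PP → P. That is 11 enclosing brackets.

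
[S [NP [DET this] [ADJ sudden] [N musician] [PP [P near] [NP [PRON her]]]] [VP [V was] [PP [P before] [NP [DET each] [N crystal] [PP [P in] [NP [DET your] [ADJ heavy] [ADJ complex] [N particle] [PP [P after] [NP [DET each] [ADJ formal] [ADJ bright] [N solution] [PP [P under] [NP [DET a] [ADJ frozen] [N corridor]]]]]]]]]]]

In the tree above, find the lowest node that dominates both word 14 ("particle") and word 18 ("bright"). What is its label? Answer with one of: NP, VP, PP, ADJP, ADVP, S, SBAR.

The smallest bracket enclosing both words is [NP your heavy complex particle after each formal bright solution under a frozen corridor], so the label is NP.

NP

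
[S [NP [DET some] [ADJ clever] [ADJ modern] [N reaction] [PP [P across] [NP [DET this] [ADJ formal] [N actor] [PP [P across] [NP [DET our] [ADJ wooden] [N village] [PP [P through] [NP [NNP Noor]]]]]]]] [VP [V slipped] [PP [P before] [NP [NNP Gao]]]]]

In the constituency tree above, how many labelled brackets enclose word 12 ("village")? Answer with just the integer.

7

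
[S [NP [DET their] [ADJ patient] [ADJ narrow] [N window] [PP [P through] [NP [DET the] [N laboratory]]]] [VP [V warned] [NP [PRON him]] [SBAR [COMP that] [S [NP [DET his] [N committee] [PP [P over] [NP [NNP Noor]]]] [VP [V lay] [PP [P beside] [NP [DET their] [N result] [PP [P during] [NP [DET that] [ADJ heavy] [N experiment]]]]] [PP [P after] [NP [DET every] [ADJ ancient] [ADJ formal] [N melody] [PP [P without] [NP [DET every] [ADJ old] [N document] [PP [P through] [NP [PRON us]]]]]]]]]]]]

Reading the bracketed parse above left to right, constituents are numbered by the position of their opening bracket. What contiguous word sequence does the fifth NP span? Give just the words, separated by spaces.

Opening `[NP` markers occur at word positions 1, 6, 9, 11, 14, 17, 20, 24, 29, 33; the fifth of these opens the constituent [NP Noor].

Noor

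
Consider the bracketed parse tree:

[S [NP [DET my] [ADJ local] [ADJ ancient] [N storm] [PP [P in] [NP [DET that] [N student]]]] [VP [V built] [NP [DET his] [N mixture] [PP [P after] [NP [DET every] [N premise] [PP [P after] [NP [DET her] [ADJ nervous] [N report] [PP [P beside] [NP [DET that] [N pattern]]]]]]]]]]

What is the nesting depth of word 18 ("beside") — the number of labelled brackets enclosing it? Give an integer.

9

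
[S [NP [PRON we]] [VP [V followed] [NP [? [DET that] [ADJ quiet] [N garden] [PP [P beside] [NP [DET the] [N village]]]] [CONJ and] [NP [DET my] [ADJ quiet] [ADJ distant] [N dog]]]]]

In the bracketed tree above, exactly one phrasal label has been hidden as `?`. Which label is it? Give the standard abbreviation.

NP

A constituent whose immediate children are DET 'that', ADJ 'quiet', N 'garden', PP is a noun phrase: NP.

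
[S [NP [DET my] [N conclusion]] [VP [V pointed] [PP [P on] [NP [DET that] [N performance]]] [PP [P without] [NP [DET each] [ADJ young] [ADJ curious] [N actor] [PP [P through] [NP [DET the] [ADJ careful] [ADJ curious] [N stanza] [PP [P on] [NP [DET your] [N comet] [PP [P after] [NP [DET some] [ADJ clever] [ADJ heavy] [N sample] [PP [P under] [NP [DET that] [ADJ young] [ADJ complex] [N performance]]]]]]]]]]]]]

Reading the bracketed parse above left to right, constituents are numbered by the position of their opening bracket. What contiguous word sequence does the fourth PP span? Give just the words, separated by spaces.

on your comet after some clever heavy sample under that young complex performance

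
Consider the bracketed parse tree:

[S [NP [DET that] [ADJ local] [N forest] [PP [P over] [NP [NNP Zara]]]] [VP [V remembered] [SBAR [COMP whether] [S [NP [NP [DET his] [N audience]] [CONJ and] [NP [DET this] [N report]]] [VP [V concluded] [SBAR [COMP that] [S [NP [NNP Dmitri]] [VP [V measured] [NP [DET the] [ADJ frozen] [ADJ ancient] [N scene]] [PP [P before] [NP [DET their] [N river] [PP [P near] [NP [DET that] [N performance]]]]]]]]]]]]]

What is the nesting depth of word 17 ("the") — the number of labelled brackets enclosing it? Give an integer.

Counting open brackets not yet closed at "the": [S [VP [SBAR [S [VP [SBAR [S [VP [NP [DET = 10.

10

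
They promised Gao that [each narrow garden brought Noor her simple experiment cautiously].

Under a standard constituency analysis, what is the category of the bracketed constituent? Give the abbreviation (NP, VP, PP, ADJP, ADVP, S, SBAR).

S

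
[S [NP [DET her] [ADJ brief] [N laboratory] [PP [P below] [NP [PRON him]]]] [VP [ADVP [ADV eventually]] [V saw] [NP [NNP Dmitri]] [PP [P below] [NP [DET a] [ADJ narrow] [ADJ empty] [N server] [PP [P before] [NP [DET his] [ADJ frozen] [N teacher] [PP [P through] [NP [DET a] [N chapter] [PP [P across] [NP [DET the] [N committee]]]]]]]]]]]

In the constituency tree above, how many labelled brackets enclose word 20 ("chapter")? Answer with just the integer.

9

The word sits inside N, which is inside NP, inside PP, inside NP, inside PP, inside NP, inside PP, inside VP, inside S — 9 brackets in all.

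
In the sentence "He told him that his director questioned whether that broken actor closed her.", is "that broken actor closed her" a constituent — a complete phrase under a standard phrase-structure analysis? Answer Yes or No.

"that broken actor closed her" is exactly the clause [S that broken actor closed her], a complete constituent.

Yes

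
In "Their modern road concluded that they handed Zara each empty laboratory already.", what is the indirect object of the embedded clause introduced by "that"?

Zara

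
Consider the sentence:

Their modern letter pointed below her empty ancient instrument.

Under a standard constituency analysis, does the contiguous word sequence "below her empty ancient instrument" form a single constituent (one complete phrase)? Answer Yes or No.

Yes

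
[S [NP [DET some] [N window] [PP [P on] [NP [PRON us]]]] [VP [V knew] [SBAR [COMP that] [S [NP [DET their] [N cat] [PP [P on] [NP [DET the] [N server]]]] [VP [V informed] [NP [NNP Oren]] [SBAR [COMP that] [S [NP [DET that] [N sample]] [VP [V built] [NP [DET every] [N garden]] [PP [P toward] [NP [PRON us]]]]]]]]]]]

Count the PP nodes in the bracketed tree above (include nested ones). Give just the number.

Scanning left to right, an opening `[PP` appears at word positions 3, 9, 20 — 3 in total.

3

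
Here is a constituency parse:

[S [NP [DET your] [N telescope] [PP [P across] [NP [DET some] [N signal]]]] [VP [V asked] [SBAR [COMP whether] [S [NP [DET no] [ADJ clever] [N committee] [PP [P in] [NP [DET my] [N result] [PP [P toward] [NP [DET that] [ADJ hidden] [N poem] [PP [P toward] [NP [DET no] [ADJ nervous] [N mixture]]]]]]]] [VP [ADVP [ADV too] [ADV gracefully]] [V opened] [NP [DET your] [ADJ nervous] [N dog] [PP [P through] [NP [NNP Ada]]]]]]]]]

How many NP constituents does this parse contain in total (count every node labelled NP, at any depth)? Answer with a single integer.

8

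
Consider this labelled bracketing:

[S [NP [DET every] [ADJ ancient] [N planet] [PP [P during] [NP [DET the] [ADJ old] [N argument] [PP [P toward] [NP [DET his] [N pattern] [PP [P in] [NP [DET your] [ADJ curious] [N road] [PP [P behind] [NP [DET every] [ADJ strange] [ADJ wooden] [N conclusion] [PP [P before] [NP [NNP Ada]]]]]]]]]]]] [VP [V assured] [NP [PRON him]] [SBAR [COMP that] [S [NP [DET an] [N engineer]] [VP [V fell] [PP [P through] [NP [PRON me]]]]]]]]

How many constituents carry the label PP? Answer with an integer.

The PP constituents are: [PP during the old argument toward his pattern in your curious road behind every strange wooden conclusion before Ada]; [PP toward his pattern in your curious road behind every strange wooden conclusion before Ada]; [PP in your curious road behind every strange wooden conclusion before Ada]; [PP behind every strange wooden conclusion before Ada]; [PP before Ada]; [PP through me]. Total: 6.

6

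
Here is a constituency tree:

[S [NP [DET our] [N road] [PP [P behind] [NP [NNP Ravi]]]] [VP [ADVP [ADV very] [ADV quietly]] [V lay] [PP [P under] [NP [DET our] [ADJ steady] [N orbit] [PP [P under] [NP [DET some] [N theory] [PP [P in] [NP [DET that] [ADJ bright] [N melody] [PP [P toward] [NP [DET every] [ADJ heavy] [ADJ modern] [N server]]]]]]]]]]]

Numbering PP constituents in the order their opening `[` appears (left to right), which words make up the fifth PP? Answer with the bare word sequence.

In left-to-right order the PP constituents are "behind Ravi"; "under our steady orbit under some theory in that bright melody toward every heavy modern server"; "under some theory in that bright melody toward every heavy modern server"; "in that bright melody toward every heavy modern server"; "toward every heavy modern server". Number 5 is "toward every heavy modern server".

toward every heavy modern server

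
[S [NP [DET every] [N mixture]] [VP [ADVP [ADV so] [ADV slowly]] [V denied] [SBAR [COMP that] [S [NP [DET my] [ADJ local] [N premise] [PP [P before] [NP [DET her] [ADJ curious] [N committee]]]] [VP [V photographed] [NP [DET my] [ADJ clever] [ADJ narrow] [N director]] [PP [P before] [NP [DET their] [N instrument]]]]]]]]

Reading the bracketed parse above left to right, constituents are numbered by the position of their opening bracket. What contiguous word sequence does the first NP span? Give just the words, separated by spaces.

In left-to-right order the NP constituents are "every mixture"; "my local premise before her curious committee"; "her curious committee"; "my clever narrow director"; "their instrument". Number 1 is "every mixture".

every mixture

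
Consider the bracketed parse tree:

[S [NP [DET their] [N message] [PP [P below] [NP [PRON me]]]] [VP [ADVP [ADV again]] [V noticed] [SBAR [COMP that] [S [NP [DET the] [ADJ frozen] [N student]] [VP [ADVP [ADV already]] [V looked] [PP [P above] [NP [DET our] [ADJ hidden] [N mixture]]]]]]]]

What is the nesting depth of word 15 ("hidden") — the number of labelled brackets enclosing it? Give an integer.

Path from the root down to the word: S → VP → SBAR → S → VP → PP → NP → ADJ. That is 8 enclosing brackets.

8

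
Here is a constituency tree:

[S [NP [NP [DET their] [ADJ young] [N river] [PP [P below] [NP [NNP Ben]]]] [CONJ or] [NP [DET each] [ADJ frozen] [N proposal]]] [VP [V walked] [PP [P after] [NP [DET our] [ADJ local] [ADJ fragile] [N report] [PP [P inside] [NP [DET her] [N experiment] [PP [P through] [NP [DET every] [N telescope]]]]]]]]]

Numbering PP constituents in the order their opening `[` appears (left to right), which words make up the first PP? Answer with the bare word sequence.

In left-to-right order the PP constituents are "below Ben"; "after our local fragile report inside her experiment through every telescope"; "inside her experiment through every telescope"; "through every telescope". Number 1 is "below Ben".

below Ben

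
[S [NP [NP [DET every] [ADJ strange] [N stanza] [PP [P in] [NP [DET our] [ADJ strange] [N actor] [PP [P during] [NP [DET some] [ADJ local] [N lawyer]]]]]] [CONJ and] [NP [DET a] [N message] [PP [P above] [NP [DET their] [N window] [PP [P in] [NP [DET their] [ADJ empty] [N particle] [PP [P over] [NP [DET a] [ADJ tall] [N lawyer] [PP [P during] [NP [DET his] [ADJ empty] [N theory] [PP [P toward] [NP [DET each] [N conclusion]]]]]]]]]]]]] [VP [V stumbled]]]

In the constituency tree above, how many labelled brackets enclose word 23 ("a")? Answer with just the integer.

10

Counting open brackets not yet closed at "a": [S [NP [NP [PP [NP [PP [NP [PP [NP [DET = 10.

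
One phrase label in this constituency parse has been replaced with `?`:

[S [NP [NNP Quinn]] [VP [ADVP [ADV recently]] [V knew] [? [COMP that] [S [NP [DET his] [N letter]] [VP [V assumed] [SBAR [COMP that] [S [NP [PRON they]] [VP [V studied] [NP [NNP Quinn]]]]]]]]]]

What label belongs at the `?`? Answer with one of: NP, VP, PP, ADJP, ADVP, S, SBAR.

SBAR

A constituent whose immediate children are COMP 'that', S is a subordinate clause: SBAR.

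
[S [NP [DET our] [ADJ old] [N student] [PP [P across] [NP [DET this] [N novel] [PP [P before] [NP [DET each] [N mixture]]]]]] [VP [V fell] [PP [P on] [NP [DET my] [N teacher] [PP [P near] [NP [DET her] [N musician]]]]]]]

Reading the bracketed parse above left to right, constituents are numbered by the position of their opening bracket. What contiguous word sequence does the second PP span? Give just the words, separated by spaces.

Opening `[PP` markers occur at word positions 4, 7, 11, 14; the second of these opens the constituent [PP before each mixture].

before each mixture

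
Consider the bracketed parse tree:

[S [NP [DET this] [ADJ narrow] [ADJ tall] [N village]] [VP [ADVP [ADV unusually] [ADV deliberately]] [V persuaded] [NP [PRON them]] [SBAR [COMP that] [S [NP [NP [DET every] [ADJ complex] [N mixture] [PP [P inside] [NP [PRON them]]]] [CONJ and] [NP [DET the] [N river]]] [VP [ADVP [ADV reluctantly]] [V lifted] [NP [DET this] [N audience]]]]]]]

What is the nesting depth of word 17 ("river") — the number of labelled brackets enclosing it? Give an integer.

7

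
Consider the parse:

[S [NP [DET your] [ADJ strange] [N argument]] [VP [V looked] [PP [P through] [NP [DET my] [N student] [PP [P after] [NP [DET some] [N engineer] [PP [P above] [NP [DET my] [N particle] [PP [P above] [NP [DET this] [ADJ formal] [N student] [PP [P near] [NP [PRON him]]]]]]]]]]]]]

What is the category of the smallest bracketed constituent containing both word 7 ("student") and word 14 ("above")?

NP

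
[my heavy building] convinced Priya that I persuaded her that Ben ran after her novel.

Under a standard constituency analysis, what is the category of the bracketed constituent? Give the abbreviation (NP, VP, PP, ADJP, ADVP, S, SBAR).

The span is built around the noun "building" — a noun phrase (NP).

NP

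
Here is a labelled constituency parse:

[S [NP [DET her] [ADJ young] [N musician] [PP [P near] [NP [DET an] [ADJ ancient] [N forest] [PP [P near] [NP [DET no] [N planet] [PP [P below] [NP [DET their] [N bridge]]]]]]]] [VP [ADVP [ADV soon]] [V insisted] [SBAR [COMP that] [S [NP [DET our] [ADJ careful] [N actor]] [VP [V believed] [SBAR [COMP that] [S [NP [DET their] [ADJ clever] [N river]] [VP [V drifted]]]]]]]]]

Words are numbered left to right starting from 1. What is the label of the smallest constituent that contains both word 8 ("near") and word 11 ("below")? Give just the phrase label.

PP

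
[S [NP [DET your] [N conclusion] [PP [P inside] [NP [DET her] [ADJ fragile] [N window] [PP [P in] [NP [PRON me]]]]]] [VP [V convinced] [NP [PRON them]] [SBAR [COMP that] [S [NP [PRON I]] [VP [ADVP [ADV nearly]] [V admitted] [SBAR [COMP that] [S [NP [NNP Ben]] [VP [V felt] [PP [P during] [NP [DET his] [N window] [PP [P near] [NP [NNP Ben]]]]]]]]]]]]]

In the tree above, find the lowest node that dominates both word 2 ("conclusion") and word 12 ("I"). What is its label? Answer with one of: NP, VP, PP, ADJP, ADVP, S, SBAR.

S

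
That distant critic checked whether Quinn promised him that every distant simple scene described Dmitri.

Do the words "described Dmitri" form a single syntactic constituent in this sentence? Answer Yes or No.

Yes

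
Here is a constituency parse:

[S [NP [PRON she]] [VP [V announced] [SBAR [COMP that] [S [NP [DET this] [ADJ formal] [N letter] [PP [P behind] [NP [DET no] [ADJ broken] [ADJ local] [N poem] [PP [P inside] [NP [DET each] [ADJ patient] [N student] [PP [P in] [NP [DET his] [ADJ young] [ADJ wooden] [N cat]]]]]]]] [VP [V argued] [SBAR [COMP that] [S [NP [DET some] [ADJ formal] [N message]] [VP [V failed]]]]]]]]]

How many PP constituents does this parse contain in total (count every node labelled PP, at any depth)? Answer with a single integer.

3

Listing each PP by its span: [PP behind no broken local poem inside each patient student in his young wooden cat]; [PP inside each patient student in his young wooden cat]; [PP in his young wooden cat] — that makes 3.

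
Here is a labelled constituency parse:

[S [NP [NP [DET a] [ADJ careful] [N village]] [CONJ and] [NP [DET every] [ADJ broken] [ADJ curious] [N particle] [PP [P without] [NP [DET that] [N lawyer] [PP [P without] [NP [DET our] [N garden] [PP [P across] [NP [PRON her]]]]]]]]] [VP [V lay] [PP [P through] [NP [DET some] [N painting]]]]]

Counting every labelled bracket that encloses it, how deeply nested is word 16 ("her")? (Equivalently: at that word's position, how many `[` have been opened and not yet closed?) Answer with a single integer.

10

The word sits inside PRON, which is inside NP, inside PP, inside NP, inside PP, inside NP, inside PP, inside NP, inside NP, inside S — 10 brackets in all.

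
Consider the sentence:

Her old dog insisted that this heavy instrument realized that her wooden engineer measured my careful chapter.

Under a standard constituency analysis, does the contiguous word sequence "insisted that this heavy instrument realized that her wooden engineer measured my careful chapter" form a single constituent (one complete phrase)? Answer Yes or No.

Yes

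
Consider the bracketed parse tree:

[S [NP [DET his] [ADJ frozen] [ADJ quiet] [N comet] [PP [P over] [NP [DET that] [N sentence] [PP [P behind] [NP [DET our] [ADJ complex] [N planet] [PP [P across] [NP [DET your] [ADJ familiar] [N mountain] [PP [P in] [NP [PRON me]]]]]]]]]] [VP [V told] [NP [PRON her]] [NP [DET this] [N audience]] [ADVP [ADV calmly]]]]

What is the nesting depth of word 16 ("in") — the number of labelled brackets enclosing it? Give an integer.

10

Counting open brackets not yet closed at "in": [S [NP [PP [NP [PP [NP [PP [NP [PP [P = 10.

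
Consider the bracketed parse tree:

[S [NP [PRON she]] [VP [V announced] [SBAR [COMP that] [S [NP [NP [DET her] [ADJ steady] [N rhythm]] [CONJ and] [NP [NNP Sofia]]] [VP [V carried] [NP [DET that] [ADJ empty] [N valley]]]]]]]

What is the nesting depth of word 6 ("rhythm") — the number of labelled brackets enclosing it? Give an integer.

7

Path from the root down to the word: S → VP → SBAR → S → NP → NP → N. That is 7 enclosing brackets.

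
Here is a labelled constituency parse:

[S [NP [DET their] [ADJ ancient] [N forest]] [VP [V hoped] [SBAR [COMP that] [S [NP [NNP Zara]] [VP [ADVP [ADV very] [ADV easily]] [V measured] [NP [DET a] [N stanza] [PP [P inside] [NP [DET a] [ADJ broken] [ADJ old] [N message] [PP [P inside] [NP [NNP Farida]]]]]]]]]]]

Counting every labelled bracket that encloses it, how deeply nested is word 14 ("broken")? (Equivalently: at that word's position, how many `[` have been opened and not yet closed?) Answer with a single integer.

Path from the root down to the word: S → VP → SBAR → S → VP → NP → PP → NP → ADJ. That is 9 enclosing brackets.

9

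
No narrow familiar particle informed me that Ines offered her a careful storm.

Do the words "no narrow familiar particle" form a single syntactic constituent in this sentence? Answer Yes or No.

The sequence corresponds to a single NP node — the noun phrase "no narrow familiar particle".

Yes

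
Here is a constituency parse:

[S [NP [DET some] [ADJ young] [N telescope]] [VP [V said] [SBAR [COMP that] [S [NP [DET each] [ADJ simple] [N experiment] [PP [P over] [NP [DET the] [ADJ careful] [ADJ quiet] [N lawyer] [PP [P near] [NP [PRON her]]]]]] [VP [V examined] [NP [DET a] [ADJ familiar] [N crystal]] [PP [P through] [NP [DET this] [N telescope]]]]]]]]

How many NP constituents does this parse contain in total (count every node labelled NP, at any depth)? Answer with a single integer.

6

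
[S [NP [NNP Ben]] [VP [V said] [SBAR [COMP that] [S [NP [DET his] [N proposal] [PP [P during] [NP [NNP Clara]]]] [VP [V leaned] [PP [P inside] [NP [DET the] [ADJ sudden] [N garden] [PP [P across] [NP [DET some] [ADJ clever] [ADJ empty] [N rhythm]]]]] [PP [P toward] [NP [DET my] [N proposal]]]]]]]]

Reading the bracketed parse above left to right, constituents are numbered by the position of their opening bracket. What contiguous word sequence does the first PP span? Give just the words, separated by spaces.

Opening `[PP` markers occur at word positions 6, 9, 13, 18; the first of these opens the constituent [PP during Clara].

during Clara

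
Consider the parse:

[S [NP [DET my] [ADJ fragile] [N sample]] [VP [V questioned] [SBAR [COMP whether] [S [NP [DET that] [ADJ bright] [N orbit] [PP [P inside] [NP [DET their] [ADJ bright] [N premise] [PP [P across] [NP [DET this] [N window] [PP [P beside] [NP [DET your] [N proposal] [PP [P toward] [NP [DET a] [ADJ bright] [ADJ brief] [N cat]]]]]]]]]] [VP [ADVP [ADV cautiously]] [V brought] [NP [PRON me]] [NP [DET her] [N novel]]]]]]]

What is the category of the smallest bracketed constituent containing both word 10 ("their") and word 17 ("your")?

NP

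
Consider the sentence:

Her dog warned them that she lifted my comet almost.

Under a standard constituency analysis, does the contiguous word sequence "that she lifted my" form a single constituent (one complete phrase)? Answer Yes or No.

No

The sequence begins inside the complementizer "that" and ends inside the clause "she lifted my comet almost"; it crosses a phrase boundary, so no single node in the tree spans exactly those words.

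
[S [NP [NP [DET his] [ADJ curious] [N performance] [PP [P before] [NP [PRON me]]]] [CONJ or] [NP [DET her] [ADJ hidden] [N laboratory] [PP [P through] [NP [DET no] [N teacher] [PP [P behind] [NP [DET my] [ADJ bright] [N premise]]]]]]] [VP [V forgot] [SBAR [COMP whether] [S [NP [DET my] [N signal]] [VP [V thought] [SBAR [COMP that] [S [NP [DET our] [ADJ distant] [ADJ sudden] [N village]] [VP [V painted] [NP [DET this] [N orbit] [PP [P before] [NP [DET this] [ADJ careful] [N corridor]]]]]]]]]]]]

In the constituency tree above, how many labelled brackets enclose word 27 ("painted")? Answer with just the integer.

9

Counting open brackets not yet closed at "painted": [S [VP [SBAR [S [VP [SBAR [S [VP [V = 9.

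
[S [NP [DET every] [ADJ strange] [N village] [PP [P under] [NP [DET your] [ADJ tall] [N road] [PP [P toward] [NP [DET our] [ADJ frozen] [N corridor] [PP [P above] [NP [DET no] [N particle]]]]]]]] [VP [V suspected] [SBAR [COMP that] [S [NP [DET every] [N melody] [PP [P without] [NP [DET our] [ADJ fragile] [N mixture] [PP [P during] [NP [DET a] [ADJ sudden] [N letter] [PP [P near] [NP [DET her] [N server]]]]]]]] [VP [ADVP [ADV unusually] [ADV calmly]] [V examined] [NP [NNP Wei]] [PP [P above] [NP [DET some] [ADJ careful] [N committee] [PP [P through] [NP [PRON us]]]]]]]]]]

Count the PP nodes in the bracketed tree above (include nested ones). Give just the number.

8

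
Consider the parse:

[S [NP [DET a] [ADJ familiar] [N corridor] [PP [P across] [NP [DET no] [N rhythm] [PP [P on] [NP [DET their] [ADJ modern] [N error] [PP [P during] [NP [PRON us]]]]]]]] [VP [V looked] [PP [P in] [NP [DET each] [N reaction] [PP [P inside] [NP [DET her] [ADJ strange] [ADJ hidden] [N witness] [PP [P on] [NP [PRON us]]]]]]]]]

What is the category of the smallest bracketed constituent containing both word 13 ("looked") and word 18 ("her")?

VP

The smallest bracket enclosing both words is [VP looked in each reaction inside her strange hidden witness on us], so the label is VP.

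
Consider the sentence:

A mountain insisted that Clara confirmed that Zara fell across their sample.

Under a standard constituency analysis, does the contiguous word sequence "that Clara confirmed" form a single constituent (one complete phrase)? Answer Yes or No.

No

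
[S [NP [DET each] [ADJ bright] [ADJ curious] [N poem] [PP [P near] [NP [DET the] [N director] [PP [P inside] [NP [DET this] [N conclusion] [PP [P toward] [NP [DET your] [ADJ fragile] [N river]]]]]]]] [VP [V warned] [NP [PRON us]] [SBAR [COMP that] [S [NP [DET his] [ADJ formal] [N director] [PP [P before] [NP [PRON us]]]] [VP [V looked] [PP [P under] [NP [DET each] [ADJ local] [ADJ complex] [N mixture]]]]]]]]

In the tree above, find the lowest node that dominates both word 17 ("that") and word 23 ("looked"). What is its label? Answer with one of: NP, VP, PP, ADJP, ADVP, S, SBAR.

SBAR

Both words fall inside [SBAR that his formal director before us looked under each local complex mixture] (words 17–28), and no smaller constituent contains them both. Label: SBAR.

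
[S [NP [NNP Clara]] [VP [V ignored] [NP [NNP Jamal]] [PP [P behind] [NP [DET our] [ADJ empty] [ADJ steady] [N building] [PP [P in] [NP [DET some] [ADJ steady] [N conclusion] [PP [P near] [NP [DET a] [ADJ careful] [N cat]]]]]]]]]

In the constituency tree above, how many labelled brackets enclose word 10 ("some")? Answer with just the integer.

Counting open brackets not yet closed at "some": [S [VP [PP [NP [PP [NP [DET = 7.

7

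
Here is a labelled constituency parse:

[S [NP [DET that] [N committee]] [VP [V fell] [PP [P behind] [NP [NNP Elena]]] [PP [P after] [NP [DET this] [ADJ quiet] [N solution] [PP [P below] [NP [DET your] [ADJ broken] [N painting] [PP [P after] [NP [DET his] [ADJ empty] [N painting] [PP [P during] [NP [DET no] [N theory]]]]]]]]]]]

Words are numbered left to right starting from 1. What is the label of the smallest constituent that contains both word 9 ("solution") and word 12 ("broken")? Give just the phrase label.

The smallest bracket enclosing both words is [NP this quiet solution below your broken painting after his empty painting during no theory], so the label is NP.

NP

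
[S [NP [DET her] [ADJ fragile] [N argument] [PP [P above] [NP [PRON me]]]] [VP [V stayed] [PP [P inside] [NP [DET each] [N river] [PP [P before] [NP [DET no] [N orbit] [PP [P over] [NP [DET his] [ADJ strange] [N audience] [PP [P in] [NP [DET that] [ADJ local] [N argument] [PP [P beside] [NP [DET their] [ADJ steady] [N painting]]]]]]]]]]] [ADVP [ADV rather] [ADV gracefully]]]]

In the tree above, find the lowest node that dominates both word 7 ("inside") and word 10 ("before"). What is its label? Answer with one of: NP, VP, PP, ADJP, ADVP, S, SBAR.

PP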